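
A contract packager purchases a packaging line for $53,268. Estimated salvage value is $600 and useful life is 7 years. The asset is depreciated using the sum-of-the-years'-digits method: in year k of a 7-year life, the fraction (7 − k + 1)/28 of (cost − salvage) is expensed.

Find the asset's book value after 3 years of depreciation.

$19,410

Depreciable base = $53,268 − $600 = $52,668.
Sum of the years' digits = 7+6+5+4+3+2+1 = 28.
Year 1: $52,668 × 7/28 = $13,167. Book value $40,101.
Year 2: $52,668 × 6/28 = $11,286. Book value $28,815.
Year 3: $52,668 × 5/28 = $9,405. Book value $19,410.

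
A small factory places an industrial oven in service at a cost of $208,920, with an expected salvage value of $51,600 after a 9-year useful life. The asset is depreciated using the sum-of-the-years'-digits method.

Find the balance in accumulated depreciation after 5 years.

$122,360

Depreciable base = $208,920 − $51,600 = $157,320.
Sum of the years' digits = 9+8+7+6+5+4+3+2+1 = 45.
Year 1: $157,320 × 9/45 = $31,464. Book value $177,456.
Year 2: $157,320 × 8/45 = $27,968. Book value $149,488.
Year 3: $157,320 × 7/45 = $24,472. Book value $125,016.
Year 4: $157,320 × 6/45 = $20,976. Book value $104,040.
Year 5: $157,320 × 5/45 = $17,480. Book value $86,560.
Accumulated through year 5 = $208,920 − $86,560 = $122,360.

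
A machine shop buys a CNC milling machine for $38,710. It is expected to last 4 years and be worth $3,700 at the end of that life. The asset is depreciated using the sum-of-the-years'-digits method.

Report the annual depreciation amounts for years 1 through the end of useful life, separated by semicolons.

Depreciable base = $38,710 − $3,700 = $35,010.
Sum of the years' digits = 4+3+2+1 = 10.
Year 1: $35,010 × 4/10 = $14,004. Book value $24,706.
Year 2: $35,010 × 3/10 = $10,503. Book value $14,203.
Year 3: $35,010 × 2/10 = $7,002. Book value $7,201.
Year 4: $35,010 × 1/10 = $3,501. Book value $3,700.

$14,004; $10,503; $7,002; $3,501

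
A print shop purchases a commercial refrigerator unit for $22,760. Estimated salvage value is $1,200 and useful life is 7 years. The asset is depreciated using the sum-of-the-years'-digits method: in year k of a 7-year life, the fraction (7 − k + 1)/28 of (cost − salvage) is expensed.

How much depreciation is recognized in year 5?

Depreciable base = $22,760 − $1,200 = $21,560.
Sum of the years' digits = 7+6+5+4+3+2+1 = 28.
Year 1: $21,560 × 7/28 = $5,390. Book value $17,370.
Year 2: $21,560 × 6/28 = $4,620. Book value $12,750.
Year 3: $21,560 × 5/28 = $3,850. Book value $8,900.
Year 4: $21,560 × 4/28 = $3,080. Book value $5,820.
Year 5: $21,560 × 3/28 = $2,310. Book value $3,510.

$2,310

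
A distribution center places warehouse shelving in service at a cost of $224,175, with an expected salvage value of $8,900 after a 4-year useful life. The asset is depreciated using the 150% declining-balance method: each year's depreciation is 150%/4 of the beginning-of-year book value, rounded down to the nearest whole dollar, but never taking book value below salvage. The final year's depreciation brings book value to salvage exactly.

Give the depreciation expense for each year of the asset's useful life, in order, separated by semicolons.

$84,065; $52,541; $32,838; $45,831

Depreciable base = $224,175 − $8,900 = $215,275.
Year 1: ⌊$224,175 × 150%/4⌋ = $84,065. Book value $140,110.
Year 2: ⌊$140,110 × 150%/4⌋ = $52,541. Book value $87,569.
Year 3: ⌊$87,569 × 150%/4⌋ = $32,838. Book value $54,731.
Year 4 (final): $54,731 − $8,900 = $45,831. Book value $8,900.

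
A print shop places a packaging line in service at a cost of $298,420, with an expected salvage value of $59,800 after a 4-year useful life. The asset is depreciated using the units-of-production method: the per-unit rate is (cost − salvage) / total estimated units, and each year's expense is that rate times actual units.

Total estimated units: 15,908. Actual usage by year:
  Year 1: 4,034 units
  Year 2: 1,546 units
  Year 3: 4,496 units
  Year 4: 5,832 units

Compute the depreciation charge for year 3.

Depreciable base = $298,420 − $59,800 = $238,620.
Rate = $238,620 / 15,908 units = $15 per unit.
Year 1: 4,034 × $15 = $60,510. Book value $237,910.
Year 2: 1,546 × $15 = $23,190. Book value $214,720.
Year 3: 4,496 × $15 = $67,440. Book value $147,280.

$67,440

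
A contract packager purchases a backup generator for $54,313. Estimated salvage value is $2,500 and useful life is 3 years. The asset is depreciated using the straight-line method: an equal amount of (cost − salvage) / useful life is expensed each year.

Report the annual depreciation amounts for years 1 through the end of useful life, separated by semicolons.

$17,271; $17,271; $17,271

Depreciable base = $54,313 − $2,500 = $51,813.
Annual expense = $51,813 / 3 = $17,271.
End of year 1: book value $37,042.
End of year 2: book value $19,771.
End of year 3: book value $2,500.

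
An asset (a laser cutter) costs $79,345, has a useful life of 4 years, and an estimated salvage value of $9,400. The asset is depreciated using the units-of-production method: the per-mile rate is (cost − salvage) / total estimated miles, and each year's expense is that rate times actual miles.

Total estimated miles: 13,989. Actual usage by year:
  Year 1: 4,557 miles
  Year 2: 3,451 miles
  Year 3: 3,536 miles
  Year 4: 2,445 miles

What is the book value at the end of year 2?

$39,305

Depreciable base = $79,345 − $9,400 = $69,945.
Rate = $69,945 / 13,989 miles = $5 per mile.
Year 1: 4,557 × $5 = $22,785. Book value $56,560.
Year 2: 3,451 × $5 = $17,255. Book value $39,305.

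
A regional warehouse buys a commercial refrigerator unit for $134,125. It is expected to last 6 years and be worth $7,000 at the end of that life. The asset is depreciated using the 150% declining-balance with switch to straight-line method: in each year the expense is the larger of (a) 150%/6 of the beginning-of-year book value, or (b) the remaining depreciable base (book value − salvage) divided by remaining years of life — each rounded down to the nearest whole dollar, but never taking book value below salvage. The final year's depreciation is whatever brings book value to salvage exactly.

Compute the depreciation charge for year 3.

Depreciable base = $134,125 − $7,000 = $127,125.
Year 1: DB = ⌊$134,125 × 150%/6⌋ = $33,531; SL = ⌊$127,125/6⌋ = $21,187 → take DB $33,531. Book value $100,594.
Year 2: DB = ⌊$100,594 × 150%/6⌋ = $25,148; SL = ⌊$93,594/5⌋ = $18,718 → take DB $25,148. Book value $75,446.
Year 3: DB = ⌊$75,446 × 150%/6⌋ = $18,861; SL = ⌊$68,446/4⌋ = $17,111 → take DB $18,861. Book value $56,585.

$18,861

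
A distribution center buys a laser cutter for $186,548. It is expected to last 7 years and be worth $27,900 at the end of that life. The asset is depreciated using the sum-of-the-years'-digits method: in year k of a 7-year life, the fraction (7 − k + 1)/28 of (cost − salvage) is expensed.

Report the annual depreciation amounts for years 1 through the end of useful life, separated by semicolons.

$39,662; $33,996; $28,330; $22,664; $16,998; $11,332; $5,666

Depreciable base = $186,548 − $27,900 = $158,648.
Sum of the years' digits = 7+6+5+4+3+2+1 = 28.
Year 1: $158,648 × 7/28 = $39,662. Book value $146,886.
Year 2: $158,648 × 6/28 = $33,996. Book value $112,890.
Year 3: $158,648 × 5/28 = $28,330. Book value $84,560.
Year 4: $158,648 × 4/28 = $22,664. Book value $61,896.
Year 5: $158,648 × 3/28 = $16,998. Book value $44,898.
Year 6: $158,648 × 2/28 = $11,332. Book value $33,566.
Year 7: $158,648 × 1/28 = $5,666. Book value $27,900.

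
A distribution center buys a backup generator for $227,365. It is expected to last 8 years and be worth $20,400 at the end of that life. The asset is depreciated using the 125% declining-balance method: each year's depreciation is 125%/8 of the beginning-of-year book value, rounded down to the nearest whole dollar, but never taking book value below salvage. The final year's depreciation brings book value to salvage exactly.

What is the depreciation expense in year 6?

Depreciable base = $227,365 − $20,400 = $206,965.
Year 1: ⌊$227,365 × 125%/8⌋ = $35,525. Book value $191,840.
Year 2: ⌊$191,840 × 125%/8⌋ = $29,975. Book value $161,865.
Year 3: ⌊$161,865 × 125%/8⌋ = $25,291. Book value $136,574.
Year 4: ⌊$136,574 × 125%/8⌋ = $21,339. Book value $115,235.
Year 5: ⌊$115,235 × 125%/8⌋ = $18,005. Book value $97,230.
Year 6: ⌊$97,230 × 125%/8⌋ = $15,192. Book value $82,038.

$15,192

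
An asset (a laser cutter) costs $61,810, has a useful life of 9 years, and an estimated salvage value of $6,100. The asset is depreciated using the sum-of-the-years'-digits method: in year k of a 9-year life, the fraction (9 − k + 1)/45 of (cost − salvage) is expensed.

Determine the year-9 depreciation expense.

$1,238

Depreciable base = $61,810 − $6,100 = $55,710.
Sum of the years' digits = 9+8+7+6+5+4+3+2+1 = 45.
Year 1: $55,710 × 9/45 = $11,142. Book value $50,668.
Year 2: $55,710 × 8/45 = $9,904. Book value $40,764.
Year 3: $55,710 × 7/45 = $8,666. Book value $32,098.
Year 4: $55,710 × 6/45 = $7,428. Book value $24,670.
Year 5: $55,710 × 5/45 = $6,190. Book value $18,480.
Year 6: $55,710 × 4/45 = $4,952. Book value $13,528.
Year 7: $55,710 × 3/45 = $3,714. Book value $9,814.
Year 8: $55,710 × 2/45 = $2,476. Book value $7,338.
Year 9: $55,710 × 1/45 = $1,238. Book value $6,100.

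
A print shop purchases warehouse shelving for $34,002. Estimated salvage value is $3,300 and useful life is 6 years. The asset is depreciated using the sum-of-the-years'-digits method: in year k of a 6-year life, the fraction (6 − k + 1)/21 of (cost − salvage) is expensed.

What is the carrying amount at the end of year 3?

$12,072

Depreciable base = $34,002 − $3,300 = $30,702.
Sum of the years' digits = 6+5+4+3+2+1 = 21.
Year 1: $30,702 × 6/21 = $8,772. Book value $25,230.
Year 2: $30,702 × 5/21 = $7,310. Book value $17,920.
Year 3: $30,702 × 4/21 = $5,848. Book value $12,072.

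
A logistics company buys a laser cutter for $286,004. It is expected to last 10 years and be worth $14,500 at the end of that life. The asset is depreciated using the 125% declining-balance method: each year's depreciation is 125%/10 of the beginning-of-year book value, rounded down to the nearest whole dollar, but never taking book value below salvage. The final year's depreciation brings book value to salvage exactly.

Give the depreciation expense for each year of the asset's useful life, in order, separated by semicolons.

Depreciable base = $286,004 − $14,500 = $271,504.
Year 1: ⌊$286,004 × 125%/10⌋ = $35,750. Book value $250,254.
Year 2: ⌊$250,254 × 125%/10⌋ = $31,281. Book value $218,973.
Year 3: ⌊$218,973 × 125%/10⌋ = $27,371. Book value $191,602.
Year 4: ⌊$191,602 × 125%/10⌋ = $23,950. Book value $167,652.
Year 5: ⌊$167,652 × 125%/10⌋ = $20,956. Book value $146,696.
Year 6: ⌊$146,696 × 125%/10⌋ = $18,337. Book value $128,359.
Year 7: ⌊$128,359 × 125%/10⌋ = $16,044. Book value $112,315.
Year 8: ⌊$112,315 × 125%/10⌋ = $14,039. Book value $98,276.
Year 9: ⌊$98,276 × 125%/10⌋ = $12,284. Book value $85,992.
Year 10 (final): $85,992 − $14,500 = $71,492. Book value $14,500.

$35,750; $31,281; $27,371; $23,950; $20,956; $18,337; $16,044; $14,039; $12,284; $71,492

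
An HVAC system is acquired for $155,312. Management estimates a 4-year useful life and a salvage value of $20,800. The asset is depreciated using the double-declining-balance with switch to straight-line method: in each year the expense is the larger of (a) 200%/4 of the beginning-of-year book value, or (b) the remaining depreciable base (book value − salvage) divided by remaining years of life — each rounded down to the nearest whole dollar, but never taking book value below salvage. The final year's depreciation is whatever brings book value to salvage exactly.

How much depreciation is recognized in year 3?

Depreciable base = $155,312 − $20,800 = $134,512.
Year 1: DB = ⌊$155,312 × 200%/4⌋ = $77,656; SL = ⌊$134,512/4⌋ = $33,628 → take DB $77,656. Book value $77,656.
Year 2: DB = ⌊$77,656 × 200%/4⌋ = $38,828; SL = ⌊$56,856/3⌋ = $18,952 → take DB $38,828. Book value $38,828.
Year 3: DB = ⌊$38,828 × 200%/4⌋ = $19,414; SL = ⌊$18,028/2⌋ = $9,014 → take DB $19,414, capped at $18,028. Book value $20,800.

$18,028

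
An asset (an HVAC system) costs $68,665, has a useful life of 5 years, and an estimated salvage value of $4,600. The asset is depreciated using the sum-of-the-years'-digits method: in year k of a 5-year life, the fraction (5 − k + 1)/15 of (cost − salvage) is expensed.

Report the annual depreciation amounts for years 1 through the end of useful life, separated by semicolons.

$21,355; $17,084; $12,813; $8,542; $4,271

Depreciable base = $68,665 − $4,600 = $64,065.
Sum of the years' digits = 5+4+3+2+1 = 15.
Year 1: $64,065 × 5/15 = $21,355. Book value $47,310.
Year 2: $64,065 × 4/15 = $17,084. Book value $30,226.
Year 3: $64,065 × 3/15 = $12,813. Book value $17,413.
Year 4: $64,065 × 2/15 = $8,542. Book value $8,871.
Year 5: $64,065 × 1/15 = $4,271. Book value $4,600.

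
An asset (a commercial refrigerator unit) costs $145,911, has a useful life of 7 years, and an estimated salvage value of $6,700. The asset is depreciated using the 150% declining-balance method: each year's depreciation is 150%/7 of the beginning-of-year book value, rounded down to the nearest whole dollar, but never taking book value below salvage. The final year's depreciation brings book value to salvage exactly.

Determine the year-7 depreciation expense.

$27,632

Depreciable base = $145,911 − $6,700 = $139,211.
Year 1: ⌊$145,911 × 150%/7⌋ = $31,266. Book value $114,645.
Year 2: ⌊$114,645 × 150%/7⌋ = $24,566. Book value $90,079.
Year 3: ⌊$90,079 × 150%/7⌋ = $19,302. Book value $70,777.
Year 4: ⌊$70,777 × 150%/7⌋ = $15,166. Book value $55,611.
Year 5: ⌊$55,611 × 150%/7⌋ = $11,916. Book value $43,695.
Year 6: ⌊$43,695 × 150%/7⌋ = $9,363. Book value $34,332.
Year 7 (final): $34,332 − $6,700 = $27,632. Book value $6,700.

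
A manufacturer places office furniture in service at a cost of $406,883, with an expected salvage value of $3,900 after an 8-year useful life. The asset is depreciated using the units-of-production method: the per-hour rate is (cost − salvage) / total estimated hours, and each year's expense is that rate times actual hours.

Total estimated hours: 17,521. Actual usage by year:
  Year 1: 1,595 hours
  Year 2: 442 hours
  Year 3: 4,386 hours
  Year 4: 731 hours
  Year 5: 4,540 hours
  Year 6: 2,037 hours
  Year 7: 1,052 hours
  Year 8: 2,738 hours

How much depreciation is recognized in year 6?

$46,851

Depreciable base = $406,883 − $3,900 = $402,983.
Rate = $402,983 / 17,521 hours = $23 per hour.
Year 1: 1,595 × $23 = $36,685. Book value $370,198.
Year 2: 442 × $23 = $10,166. Book value $360,032.
Year 3: 4,386 × $23 = $100,878. Book value $259,154.
Year 4: 731 × $23 = $16,813. Book value $242,341.
Year 5: 4,540 × $23 = $104,420. Book value $137,921.
Year 6: 2,037 × $23 = $46,851. Book value $91,070.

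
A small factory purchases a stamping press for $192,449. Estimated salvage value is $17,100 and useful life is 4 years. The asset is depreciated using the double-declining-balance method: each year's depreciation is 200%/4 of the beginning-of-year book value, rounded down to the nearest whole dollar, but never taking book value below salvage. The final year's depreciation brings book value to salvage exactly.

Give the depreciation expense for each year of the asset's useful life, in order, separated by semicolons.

$96,224; $48,112; $24,056; $6,957

Depreciable base = $192,449 − $17,100 = $175,349.
Year 1: ⌊$192,449 × 200%/4⌋ = $96,224. Book value $96,225.
Year 2: ⌊$96,225 × 200%/4⌋ = $48,112. Book value $48,113.
Year 3: ⌊$48,113 × 200%/4⌋ = $24,056. Book value $24,057.
Year 4 (final): $24,057 − $17,100 = $6,957. Book value $17,100.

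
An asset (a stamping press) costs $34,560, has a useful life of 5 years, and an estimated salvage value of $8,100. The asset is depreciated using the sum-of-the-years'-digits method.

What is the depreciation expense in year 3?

Depreciable base = $34,560 − $8,100 = $26,460.
Sum of the years' digits = 5+4+3+2+1 = 15.
Year 1: $26,460 × 5/15 = $8,820. Book value $25,740.
Year 2: $26,460 × 4/15 = $7,056. Book value $18,684.
Year 3: $26,460 × 3/15 = $5,292. Book value $13,392.

$5,292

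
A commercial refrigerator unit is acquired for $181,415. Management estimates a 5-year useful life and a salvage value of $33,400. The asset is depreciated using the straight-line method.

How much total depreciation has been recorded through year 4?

Depreciable base = $181,415 − $33,400 = $148,015.
Annual expense = $148,015 / 5 = $29,603.
End of year 1: book value $151,812.
End of year 2: book value $122,209.
End of year 3: book value $92,606.
End of year 4: book value $63,003.
Accumulated through year 4 = $181,415 − $63,003 = $118,412.

$118,412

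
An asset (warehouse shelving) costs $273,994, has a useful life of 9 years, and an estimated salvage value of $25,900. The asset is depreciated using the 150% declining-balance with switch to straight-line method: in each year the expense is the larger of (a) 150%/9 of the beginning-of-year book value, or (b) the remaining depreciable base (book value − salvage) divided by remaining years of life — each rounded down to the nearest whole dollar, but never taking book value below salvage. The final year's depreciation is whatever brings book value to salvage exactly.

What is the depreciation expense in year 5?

$22,022

Depreciable base = $273,994 − $25,900 = $248,094.
Year 1: DB = ⌊$273,994 × 150%/9⌋ = $45,665; SL = ⌊$248,094/9⌋ = $27,566 → take DB $45,665. Book value $228,329.
Year 2: DB = ⌊$228,329 × 150%/9⌋ = $38,054; SL = ⌊$202,429/8⌋ = $25,303 → take DB $38,054. Book value $190,275.
Year 3: DB = ⌊$190,275 × 150%/9⌋ = $31,712; SL = ⌊$164,375/7⌋ = $23,482 → take DB $31,712. Book value $158,563.
Year 4: DB = ⌊$158,563 × 150%/9⌋ = $26,427; SL = ⌊$132,663/6⌋ = $22,110 → take DB $26,427. Book value $132,136.
Year 5: DB = ⌊$132,136 × 150%/9⌋ = $22,022; SL = ⌊$106,236/5⌋ = $21,247 → take DB $22,022. Book value $110,114.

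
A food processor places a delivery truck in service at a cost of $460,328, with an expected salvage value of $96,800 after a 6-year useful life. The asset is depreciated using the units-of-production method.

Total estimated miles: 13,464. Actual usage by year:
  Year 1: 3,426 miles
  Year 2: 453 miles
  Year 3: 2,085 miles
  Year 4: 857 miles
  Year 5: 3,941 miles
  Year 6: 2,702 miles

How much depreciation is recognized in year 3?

$56,295

Depreciable base = $460,328 − $96,800 = $363,528.
Rate = $363,528 / 13,464 miles = $27 per mile.
Year 1: 3,426 × $27 = $92,502. Book value $367,826.
Year 2: 453 × $27 = $12,231. Book value $355,595.
Year 3: 2,085 × $27 = $56,295. Book value $299,300.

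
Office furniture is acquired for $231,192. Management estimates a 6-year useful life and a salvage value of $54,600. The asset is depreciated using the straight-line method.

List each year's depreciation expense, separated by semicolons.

$29,432; $29,432; $29,432; $29,432; $29,432; $29,432

Depreciable base = $231,192 − $54,600 = $176,592.
Annual expense = $176,592 / 6 = $29,432.
End of year 1: book value $201,760.
End of year 2: book value $172,328.
End of year 3: book value $142,896.
End of year 4: book value $113,464.
End of year 5: book value $84,032.
End of year 6: book value $54,600.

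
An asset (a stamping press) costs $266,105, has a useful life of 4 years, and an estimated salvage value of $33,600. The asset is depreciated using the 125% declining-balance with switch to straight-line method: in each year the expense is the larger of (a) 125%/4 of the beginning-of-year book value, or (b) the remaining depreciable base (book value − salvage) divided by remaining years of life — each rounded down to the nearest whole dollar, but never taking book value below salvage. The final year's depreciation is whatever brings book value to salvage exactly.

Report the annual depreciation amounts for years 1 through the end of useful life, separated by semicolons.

$83,157; $57,171; $46,088; $46,089

Depreciable base = $266,105 − $33,600 = $232,505.
Year 1: DB = ⌊$266,105 × 125%/4⌋ = $83,157; SL = ⌊$232,505/4⌋ = $58,126 → take DB $83,157. Book value $182,948.
Year 2: DB = ⌊$182,948 × 125%/4⌋ = $57,171; SL = ⌊$149,348/3⌋ = $49,782 → take DB $57,171. Book value $125,777.
Year 3: DB = ⌊$125,777 × 125%/4⌋ = $39,305; SL = ⌊$92,177/2⌋ = $46,088 → take SL $46,088. Book value $79,689.
Year 4 (final): $79,689 − $33,600 = $46,089. Book value $33,600.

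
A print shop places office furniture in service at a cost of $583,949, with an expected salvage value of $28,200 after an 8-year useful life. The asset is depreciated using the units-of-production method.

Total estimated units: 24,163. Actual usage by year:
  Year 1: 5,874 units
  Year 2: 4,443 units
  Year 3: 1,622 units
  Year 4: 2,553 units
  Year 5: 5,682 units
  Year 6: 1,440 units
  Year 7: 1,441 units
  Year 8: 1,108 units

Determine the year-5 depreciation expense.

Depreciable base = $583,949 − $28,200 = $555,749.
Rate = $555,749 / 24,163 units = $23 per unit.
Year 1: 5,874 × $23 = $135,102. Book value $448,847.
Year 2: 4,443 × $23 = $102,189. Book value $346,658.
Year 3: 1,622 × $23 = $37,306. Book value $309,352.
Year 4: 2,553 × $23 = $58,719. Book value $250,633.
Year 5: 5,682 × $23 = $130,686. Book value $119,947.

$130,686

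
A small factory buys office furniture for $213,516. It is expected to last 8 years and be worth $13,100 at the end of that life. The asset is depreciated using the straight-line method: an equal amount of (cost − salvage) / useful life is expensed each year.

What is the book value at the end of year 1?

Depreciable base = $213,516 − $13,100 = $200,416.
Annual expense = $200,416 / 8 = $25,052.
End of year 1: book value $188,464.

$188,464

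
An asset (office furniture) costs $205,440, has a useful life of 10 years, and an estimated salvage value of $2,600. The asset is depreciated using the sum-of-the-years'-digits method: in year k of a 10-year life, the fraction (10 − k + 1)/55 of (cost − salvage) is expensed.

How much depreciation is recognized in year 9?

Depreciable base = $205,440 − $2,600 = $202,840.
Sum of the years' digits = 10+9+8+7+6+5+4+3+2+1 = 55.
Year 1: $202,840 × 10/55 = $36,880. Book value $168,560.
Year 2: $202,840 × 9/55 = $33,192. Book value $135,368.
Year 3: $202,840 × 8/55 = $29,504. Book value $105,864.
Year 4: $202,840 × 7/55 = $25,816. Book value $80,048.
Year 5: $202,840 × 6/55 = $22,128. Book value $57,920.
Year 6: $202,840 × 5/55 = $18,440. Book value $39,480.
Year 7: $202,840 × 4/55 = $14,752. Book value $24,728.
Year 8: $202,840 × 3/55 = $11,064. Book value $13,664.
Year 9: $202,840 × 2/55 = $7,376. Book value $6,288.

$7,376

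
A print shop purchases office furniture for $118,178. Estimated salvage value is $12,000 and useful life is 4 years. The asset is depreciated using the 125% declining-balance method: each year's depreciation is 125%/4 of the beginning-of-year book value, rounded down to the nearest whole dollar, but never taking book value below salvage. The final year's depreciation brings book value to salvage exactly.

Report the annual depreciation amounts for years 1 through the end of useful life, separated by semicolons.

$36,930; $25,390; $17,455; $26,403

Depreciable base = $118,178 − $12,000 = $106,178.
Year 1: ⌊$118,178 × 125%/4⌋ = $36,930. Book value $81,248.
Year 2: ⌊$81,248 × 125%/4⌋ = $25,390. Book value $55,858.
Year 3: ⌊$55,858 × 125%/4⌋ = $17,455. Book value $38,403.
Year 4 (final): $38,403 − $12,000 = $26,403. Book value $12,000.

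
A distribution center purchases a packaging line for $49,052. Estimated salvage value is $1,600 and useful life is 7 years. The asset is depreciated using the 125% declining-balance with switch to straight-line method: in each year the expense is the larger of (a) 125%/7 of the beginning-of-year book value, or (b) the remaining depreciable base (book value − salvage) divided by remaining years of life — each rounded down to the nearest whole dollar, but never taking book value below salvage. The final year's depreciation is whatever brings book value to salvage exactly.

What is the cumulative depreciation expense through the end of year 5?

Depreciable base = $49,052 − $1,600 = $47,452.
Year 1: DB = ⌊$49,052 × 125%/7⌋ = $8,759; SL = ⌊$47,452/7⌋ = $6,778 → take DB $8,759. Book value $40,293.
Year 2: DB = ⌊$40,293 × 125%/7⌋ = $7,195; SL = ⌊$38,693/6⌋ = $6,448 → take DB $7,195. Book value $33,098.
Year 3: DB = ⌊$33,098 × 125%/7⌋ = $5,910; SL = ⌊$31,498/5⌋ = $6,299 → take SL $6,299. Book value $26,799.
Year 4: DB = ⌊$26,799 × 125%/7⌋ = $4,785; SL = ⌊$25,199/4⌋ = $6,299 → take SL $6,299. Book value $20,500.
Year 5: DB = ⌊$20,500 × 125%/7⌋ = $3,660; SL = ⌊$18,900/3⌋ = $6,300 → take SL $6,300. Book value $14,200.
Accumulated through year 5 = $49,052 − $14,200 = $34,852.

$34,852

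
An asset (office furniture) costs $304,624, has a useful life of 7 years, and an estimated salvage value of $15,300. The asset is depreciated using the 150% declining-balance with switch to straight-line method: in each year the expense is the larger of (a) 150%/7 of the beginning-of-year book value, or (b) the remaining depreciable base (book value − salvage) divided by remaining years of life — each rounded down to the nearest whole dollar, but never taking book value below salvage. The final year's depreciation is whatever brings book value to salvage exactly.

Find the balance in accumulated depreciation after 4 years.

Depreciable base = $304,624 − $15,300 = $289,324.
Year 1: DB = ⌊$304,624 × 150%/7⌋ = $65,276; SL = ⌊$289,324/7⌋ = $41,332 → take DB $65,276. Book value $239,348.
Year 2: DB = ⌊$239,348 × 150%/7⌋ = $51,288; SL = ⌊$224,048/6⌋ = $37,341 → take DB $51,288. Book value $188,060.
Year 3: DB = ⌊$188,060 × 150%/7⌋ = $40,298; SL = ⌊$172,760/5⌋ = $34,552 → take DB $40,298. Book value $147,762.
Year 4: DB = ⌊$147,762 × 150%/7⌋ = $31,663; SL = ⌊$132,462/4⌋ = $33,115 → take SL $33,115. Book value $114,647.
Accumulated through year 4 = $304,624 − $114,647 = $189,977.

$189,977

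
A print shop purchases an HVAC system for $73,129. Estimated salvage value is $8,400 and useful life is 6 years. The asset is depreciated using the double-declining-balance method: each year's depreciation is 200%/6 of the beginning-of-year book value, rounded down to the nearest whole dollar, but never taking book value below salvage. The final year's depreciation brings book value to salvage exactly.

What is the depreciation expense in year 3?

$10,834

Depreciable base = $73,129 − $8,400 = $64,729.
Year 1: ⌊$73,129 × 200%/6⌋ = $24,376. Book value $48,753.
Year 2: ⌊$48,753 × 200%/6⌋ = $16,251. Book value $32,502.
Year 3: ⌊$32,502 × 200%/6⌋ = $10,834. Book value $21,668.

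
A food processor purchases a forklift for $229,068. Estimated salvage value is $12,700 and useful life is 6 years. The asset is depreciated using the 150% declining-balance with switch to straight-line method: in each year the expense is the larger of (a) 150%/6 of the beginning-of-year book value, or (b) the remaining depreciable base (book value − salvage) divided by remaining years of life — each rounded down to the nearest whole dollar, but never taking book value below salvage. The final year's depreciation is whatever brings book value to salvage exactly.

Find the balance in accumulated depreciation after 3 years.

$132,429

Depreciable base = $229,068 − $12,700 = $216,368.
Year 1: DB = ⌊$229,068 × 150%/6⌋ = $57,267; SL = ⌊$216,368/6⌋ = $36,061 → take DB $57,267. Book value $171,801.
Year 2: DB = ⌊$171,801 × 150%/6⌋ = $42,950; SL = ⌊$159,101/5⌋ = $31,820 → take DB $42,950. Book value $128,851.
Year 3: DB = ⌊$128,851 × 150%/6⌋ = $32,212; SL = ⌊$116,151/4⌋ = $29,037 → take DB $32,212. Book value $96,639.
Accumulated through year 3 = $229,068 − $96,639 = $132,429.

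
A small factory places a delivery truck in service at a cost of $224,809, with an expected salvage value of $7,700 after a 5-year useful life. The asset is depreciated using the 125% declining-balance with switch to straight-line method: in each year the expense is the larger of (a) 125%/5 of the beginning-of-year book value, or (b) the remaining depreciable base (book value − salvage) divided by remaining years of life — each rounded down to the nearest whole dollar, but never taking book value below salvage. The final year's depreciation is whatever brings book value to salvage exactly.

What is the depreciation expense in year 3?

Depreciable base = $224,809 − $7,700 = $217,109.
Year 1: DB = ⌊$224,809 × 125%/5⌋ = $56,202; SL = ⌊$217,109/5⌋ = $43,421 → take DB $56,202. Book value $168,607.
Year 2: DB = ⌊$168,607 × 125%/5⌋ = $42,151; SL = ⌊$160,907/4⌋ = $40,226 → take DB $42,151. Book value $126,456.
Year 3: DB = ⌊$126,456 × 125%/5⌋ = $31,614; SL = ⌊$118,756/3⌋ = $39,585 → take SL $39,585. Book value $86,871.

$39,585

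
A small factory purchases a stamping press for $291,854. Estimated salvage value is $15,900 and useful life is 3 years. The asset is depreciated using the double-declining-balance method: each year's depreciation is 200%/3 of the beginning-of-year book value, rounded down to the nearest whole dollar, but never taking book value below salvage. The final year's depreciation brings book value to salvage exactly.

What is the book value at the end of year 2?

Depreciable base = $291,854 − $15,900 = $275,954.
Year 1: ⌊$291,854 × 200%/3⌋ = $194,569. Book value $97,285.
Year 2: ⌊$97,285 × 200%/3⌋ = $64,856. Book value $32,429.

$32,429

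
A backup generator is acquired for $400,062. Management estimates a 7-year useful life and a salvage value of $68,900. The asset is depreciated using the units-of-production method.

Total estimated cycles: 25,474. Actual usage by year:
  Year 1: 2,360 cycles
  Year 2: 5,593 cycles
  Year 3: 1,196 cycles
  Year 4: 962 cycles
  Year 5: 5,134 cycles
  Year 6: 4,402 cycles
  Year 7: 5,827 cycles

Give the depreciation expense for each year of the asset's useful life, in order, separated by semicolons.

$30,680; $72,709; $15,548; $12,506; $66,742; $57,226; $75,751

Depreciable base = $400,062 − $68,900 = $331,162.
Rate = $331,162 / 25,474 cycles = $13 per cycle.
Year 1: 2,360 × $13 = $30,680. Book value $369,382.
Year 2: 5,593 × $13 = $72,709. Book value $296,673.
Year 3: 1,196 × $13 = $15,548. Book value $281,125.
Year 4: 962 × $13 = $12,506. Book value $268,619.
Year 5: 5,134 × $13 = $66,742. Book value $201,877.
Year 6: 4,402 × $13 = $57,226. Book value $144,651.
Year 7: 5,827 × $13 = $75,751. Book value $68,900.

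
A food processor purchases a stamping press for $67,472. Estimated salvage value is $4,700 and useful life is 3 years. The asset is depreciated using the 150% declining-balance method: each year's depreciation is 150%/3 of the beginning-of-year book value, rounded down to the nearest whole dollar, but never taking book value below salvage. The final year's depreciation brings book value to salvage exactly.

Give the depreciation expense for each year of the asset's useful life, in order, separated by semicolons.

$33,736; $16,868; $12,168

Depreciable base = $67,472 − $4,700 = $62,772.
Year 1: ⌊$67,472 × 150%/3⌋ = $33,736. Book value $33,736.
Year 2: ⌊$33,736 × 150%/3⌋ = $16,868. Book value $16,868.
Year 3 (final): $16,868 − $4,700 = $12,168. Book value $4,700.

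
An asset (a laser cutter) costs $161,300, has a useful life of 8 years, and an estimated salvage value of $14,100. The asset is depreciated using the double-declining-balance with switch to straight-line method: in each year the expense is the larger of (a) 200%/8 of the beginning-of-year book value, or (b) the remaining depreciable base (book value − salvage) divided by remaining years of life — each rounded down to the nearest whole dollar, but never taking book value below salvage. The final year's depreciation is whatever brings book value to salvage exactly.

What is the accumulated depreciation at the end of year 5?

$123,022

Depreciable base = $161,300 − $14,100 = $147,200.
Year 1: DB = ⌊$161,300 × 200%/8⌋ = $40,325; SL = ⌊$147,200/8⌋ = $18,400 → take DB $40,325. Book value $120,975.
Year 2: DB = ⌊$120,975 × 200%/8⌋ = $30,243; SL = ⌊$106,875/7⌋ = $15,267 → take DB $30,243. Book value $90,732.
Year 3: DB = ⌊$90,732 × 200%/8⌋ = $22,683; SL = ⌊$76,632/6⌋ = $12,772 → take DB $22,683. Book value $68,049.
Year 4: DB = ⌊$68,049 × 200%/8⌋ = $17,012; SL = ⌊$53,949/5⌋ = $10,789 → take DB $17,012. Book value $51,037.
Year 5: DB = ⌊$51,037 × 200%/8⌋ = $12,759; SL = ⌊$36,937/4⌋ = $9,234 → take DB $12,759. Book value $38,278.
Accumulated through year 5 = $161,300 − $38,278 = $123,022.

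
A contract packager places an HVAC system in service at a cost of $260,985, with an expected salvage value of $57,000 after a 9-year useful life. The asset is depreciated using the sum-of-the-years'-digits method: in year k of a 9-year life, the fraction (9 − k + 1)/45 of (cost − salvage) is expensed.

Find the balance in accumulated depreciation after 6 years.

Depreciable base = $260,985 − $57,000 = $203,985.
Sum of the years' digits = 9+8+7+6+5+4+3+2+1 = 45.
Year 1: $203,985 × 9/45 = $40,797. Book value $220,188.
Year 2: $203,985 × 8/45 = $36,264. Book value $183,924.
Year 3: $203,985 × 7/45 = $31,731. Book value $152,193.
Year 4: $203,985 × 6/45 = $27,198. Book value $124,995.
Year 5: $203,985 × 5/45 = $22,665. Book value $102,330.
Year 6: $203,985 × 4/45 = $18,132. Book value $84,198.
Accumulated through year 6 = $260,985 − $84,198 = $176,787.

$176,787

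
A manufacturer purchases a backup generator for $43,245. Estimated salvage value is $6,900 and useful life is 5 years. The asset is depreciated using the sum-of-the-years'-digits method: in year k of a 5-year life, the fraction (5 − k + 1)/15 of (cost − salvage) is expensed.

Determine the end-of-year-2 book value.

$21,438

Depreciable base = $43,245 − $6,900 = $36,345.
Sum of the years' digits = 5+4+3+2+1 = 15.
Year 1: $36,345 × 5/15 = $12,115. Book value $31,130.
Year 2: $36,345 × 4/15 = $9,692. Book value $21,438.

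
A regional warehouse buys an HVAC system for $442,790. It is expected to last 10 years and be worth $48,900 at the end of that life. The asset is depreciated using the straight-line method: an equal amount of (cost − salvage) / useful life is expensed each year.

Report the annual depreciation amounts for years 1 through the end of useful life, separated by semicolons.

$39,389; $39,389; $39,389; $39,389; $39,389; $39,389; $39,389; $39,389; $39,389; $39,389

Depreciable base = $442,790 − $48,900 = $393,890.
Annual expense = $393,890 / 10 = $39,389.
End of year 1: book value $403,401.
End of year 2: book value $364,012.
End of year 3: book value $324,623.
End of year 4: book value $285,234.
End of year 5: book value $245,845.
End of year 6: book value $206,456.
End of year 7: book value $167,067.
End of year 8: book value $127,678.
End of year 9: book value $88,289.
End of year 10: book value $48,900.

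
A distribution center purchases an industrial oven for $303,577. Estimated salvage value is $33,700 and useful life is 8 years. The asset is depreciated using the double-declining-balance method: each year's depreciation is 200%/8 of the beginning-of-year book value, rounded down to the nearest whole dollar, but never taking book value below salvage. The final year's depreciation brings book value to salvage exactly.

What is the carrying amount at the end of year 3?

$128,073

Depreciable base = $303,577 − $33,700 = $269,877.
Year 1: ⌊$303,577 × 200%/8⌋ = $75,894. Book value $227,683.
Year 2: ⌊$227,683 × 200%/8⌋ = $56,920. Book value $170,763.
Year 3: ⌊$170,763 × 200%/8⌋ = $42,690. Book value $128,073.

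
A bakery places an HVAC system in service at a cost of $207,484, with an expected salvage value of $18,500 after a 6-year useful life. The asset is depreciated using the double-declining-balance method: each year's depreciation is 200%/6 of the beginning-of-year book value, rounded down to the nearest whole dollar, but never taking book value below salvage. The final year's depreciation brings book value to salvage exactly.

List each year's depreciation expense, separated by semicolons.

$69,161; $46,107; $30,738; $20,492; $13,662; $8,824

Depreciable base = $207,484 − $18,500 = $188,984.
Year 1: ⌊$207,484 × 200%/6⌋ = $69,161. Book value $138,323.
Year 2: ⌊$138,323 × 200%/6⌋ = $46,107. Book value $92,216.
Year 3: ⌊$92,216 × 200%/6⌋ = $30,738. Book value $61,478.
Year 4: ⌊$61,478 × 200%/6⌋ = $20,492. Book value $40,986.
Year 5: ⌊$40,986 × 200%/6⌋ = $13,662. Book value $27,324.
Year 6 (final): $27,324 − $18,500 = $8,824. Book value $18,500.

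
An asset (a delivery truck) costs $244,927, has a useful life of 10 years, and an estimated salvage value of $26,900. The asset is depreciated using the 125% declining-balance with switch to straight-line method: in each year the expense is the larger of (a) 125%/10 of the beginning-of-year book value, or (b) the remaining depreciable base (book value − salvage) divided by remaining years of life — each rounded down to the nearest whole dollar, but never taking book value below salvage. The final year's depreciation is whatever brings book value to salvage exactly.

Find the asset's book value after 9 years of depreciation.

$46,346

Depreciable base = $244,927 − $26,900 = $218,027.
Year 1: DB = ⌊$244,927 × 125%/10⌋ = $30,615; SL = ⌊$218,027/10⌋ = $21,802 → take DB $30,615. Book value $214,312.
Year 2: DB = ⌊$214,312 × 125%/10⌋ = $26,789; SL = ⌊$187,412/9⌋ = $20,823 → take DB $26,789. Book value $187,523.
Year 3: DB = ⌊$187,523 × 125%/10⌋ = $23,440; SL = ⌊$160,623/8⌋ = $20,077 → take DB $23,440. Book value $164,083.
Year 4: DB = ⌊$164,083 × 125%/10⌋ = $20,510; SL = ⌊$137,183/7⌋ = $19,597 → take DB $20,510. Book value $143,573.
Year 5: DB = ⌊$143,573 × 125%/10⌋ = $17,946; SL = ⌊$116,673/6⌋ = $19,445 → take SL $19,445. Book value $124,128.
Year 6: DB = ⌊$124,128 × 125%/10⌋ = $15,516; SL = ⌊$97,228/5⌋ = $19,445 → take SL $19,445. Book value $104,683.
Year 7: DB = ⌊$104,683 × 125%/10⌋ = $13,085; SL = ⌊$77,783/4⌋ = $19,445 → take SL $19,445. Book value $85,238.
Year 8: DB = ⌊$85,238 × 125%/10⌋ = $10,654; SL = ⌊$58,338/3⌋ = $19,446 → take SL $19,446. Book value $65,792.
Year 9: DB = ⌊$65,792 × 125%/10⌋ = $8,224; SL = ⌊$38,892/2⌋ = $19,446 → take SL $19,446. Book value $46,346.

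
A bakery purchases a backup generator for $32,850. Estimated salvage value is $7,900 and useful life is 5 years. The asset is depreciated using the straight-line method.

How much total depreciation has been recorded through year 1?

$4,990

Depreciable base = $32,850 − $7,900 = $24,950.
Annual expense = $24,950 / 5 = $4,990.
End of year 1: book value $27,860.
Accumulated through year 1 = $32,850 − $27,860 = $4,990.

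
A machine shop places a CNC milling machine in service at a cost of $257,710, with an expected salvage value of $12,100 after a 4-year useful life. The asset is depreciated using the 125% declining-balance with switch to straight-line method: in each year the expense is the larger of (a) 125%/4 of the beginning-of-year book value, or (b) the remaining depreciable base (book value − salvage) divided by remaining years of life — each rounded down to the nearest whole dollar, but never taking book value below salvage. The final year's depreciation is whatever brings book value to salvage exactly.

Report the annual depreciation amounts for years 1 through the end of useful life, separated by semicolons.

$80,534; $55,367; $54,854; $54,855

Depreciable base = $257,710 − $12,100 = $245,610.
Year 1: DB = ⌊$257,710 × 125%/4⌋ = $80,534; SL = ⌊$245,610/4⌋ = $61,402 → take DB $80,534. Book value $177,176.
Year 2: DB = ⌊$177,176 × 125%/4⌋ = $55,367; SL = ⌊$165,076/3⌋ = $55,025 → take DB $55,367. Book value $121,809.
Year 3: DB = ⌊$121,809 × 125%/4⌋ = $38,065; SL = ⌊$109,709/2⌋ = $54,854 → take SL $54,854. Book value $66,955.
Year 4 (final): $66,955 − $12,100 = $54,855. Book value $12,100.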